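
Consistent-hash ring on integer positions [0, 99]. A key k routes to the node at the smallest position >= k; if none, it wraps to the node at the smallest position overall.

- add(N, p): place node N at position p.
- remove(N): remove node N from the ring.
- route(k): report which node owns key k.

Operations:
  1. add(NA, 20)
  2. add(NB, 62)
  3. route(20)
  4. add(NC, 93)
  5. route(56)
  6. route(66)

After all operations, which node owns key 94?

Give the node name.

Op 1: add NA@20 -> ring=[20:NA]
Op 2: add NB@62 -> ring=[20:NA,62:NB]
Op 3: route key 20: smallest pos >= 20 is 20 -> NA
Op 4: add NC@93 -> ring=[20:NA,62:NB,93:NC]
Op 5: route key 56: smallest pos >= 56 is 62 -> NB
Op 6: route key 66: smallest pos >= 66 is 93 -> NC
Final route key 94: none >= 94, wrap to smallest pos 20 -> NA

Answer: NA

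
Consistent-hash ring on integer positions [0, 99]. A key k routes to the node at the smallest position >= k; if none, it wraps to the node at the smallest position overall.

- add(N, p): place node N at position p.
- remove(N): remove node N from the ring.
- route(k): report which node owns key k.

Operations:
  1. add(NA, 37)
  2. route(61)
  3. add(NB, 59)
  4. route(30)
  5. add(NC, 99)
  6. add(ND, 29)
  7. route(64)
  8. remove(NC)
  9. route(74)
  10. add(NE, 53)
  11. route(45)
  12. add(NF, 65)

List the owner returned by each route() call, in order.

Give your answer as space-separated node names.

Op 1: add NA@37 -> ring=[37:NA]
Op 2: route key 61: none >= 61, wrap to smallest pos 37 -> NA
Op 3: add NB@59 -> ring=[37:NA,59:NB]
Op 4: route key 30: smallest pos >= 30 is 37 -> NA
Op 5: add NC@99 -> ring=[37:NA,59:NB,99:NC]
Op 6: add ND@29 -> ring=[29:ND,37:NA,59:NB,99:NC]
Op 7: route key 64: smallest pos >= 64 is 99 -> NC
Op 8: remove NC -> ring=[29:ND,37:NA,59:NB]
Op 9: route key 74: none >= 74, wrap to smallest pos 29 -> ND
Op 10: add NE@53 -> ring=[29:ND,37:NA,53:NE,59:NB]
Op 11: route key 45: smallest pos >= 45 is 53 -> NE
Op 12: add NF@65 -> ring=[29:ND,37:NA,53:NE,59:NB,65:NF]

Answer: NA NA NC ND NE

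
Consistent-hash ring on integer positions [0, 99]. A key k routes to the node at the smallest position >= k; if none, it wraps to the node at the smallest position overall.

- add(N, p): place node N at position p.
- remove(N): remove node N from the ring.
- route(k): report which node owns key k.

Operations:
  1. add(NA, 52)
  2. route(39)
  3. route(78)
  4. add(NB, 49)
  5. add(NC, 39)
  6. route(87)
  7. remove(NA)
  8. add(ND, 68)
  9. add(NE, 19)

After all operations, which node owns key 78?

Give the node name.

Op 1: add NA@52 -> ring=[52:NA]
Op 2: route key 39: smallest pos >= 39 is 52 -> NA
Op 3: route key 78: none >= 78, wrap to smallest pos 52 -> NA
Op 4: add NB@49 -> ring=[49:NB,52:NA]
Op 5: add NC@39 -> ring=[39:NC,49:NB,52:NA]
Op 6: route key 87: none >= 87, wrap to smallest pos 39 -> NC
Op 7: remove NA -> ring=[39:NC,49:NB]
Op 8: add ND@68 -> ring=[39:NC,49:NB,68:ND]
Op 9: add NE@19 -> ring=[19:NE,39:NC,49:NB,68:ND]
Final route key 78: none >= 78, wrap to smallest pos 19 -> NE

Answer: NE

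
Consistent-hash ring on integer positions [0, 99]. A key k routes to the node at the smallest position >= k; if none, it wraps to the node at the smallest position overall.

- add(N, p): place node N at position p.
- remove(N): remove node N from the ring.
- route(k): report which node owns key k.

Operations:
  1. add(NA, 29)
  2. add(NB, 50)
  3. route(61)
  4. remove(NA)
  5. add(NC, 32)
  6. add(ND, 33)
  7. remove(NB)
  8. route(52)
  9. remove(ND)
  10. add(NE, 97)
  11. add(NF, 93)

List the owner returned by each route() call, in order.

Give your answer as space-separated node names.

Op 1: add NA@29 -> ring=[29:NA]
Op 2: add NB@50 -> ring=[29:NA,50:NB]
Op 3: route key 61: none >= 61, wrap to smallest pos 29 -> NA
Op 4: remove NA -> ring=[50:NB]
Op 5: add NC@32 -> ring=[32:NC,50:NB]
Op 6: add ND@33 -> ring=[32:NC,33:ND,50:NB]
Op 7: remove NB -> ring=[32:NC,33:ND]
Op 8: route key 52: none >= 52, wrap to smallest pos 32 -> NC
Op 9: remove ND -> ring=[32:NC]
Op 10: add NE@97 -> ring=[32:NC,97:NE]
Op 11: add NF@93 -> ring=[32:NC,93:NF,97:NE]

Answer: NA NC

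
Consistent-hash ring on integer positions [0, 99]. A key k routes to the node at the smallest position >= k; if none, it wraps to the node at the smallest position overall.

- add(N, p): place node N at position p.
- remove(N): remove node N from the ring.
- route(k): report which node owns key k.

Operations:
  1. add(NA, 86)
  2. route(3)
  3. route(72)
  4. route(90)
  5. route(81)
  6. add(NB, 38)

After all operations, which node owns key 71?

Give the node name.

Op 1: add NA@86 -> ring=[86:NA]
Op 2: route key 3: smallest pos >= 3 is 86 -> NA
Op 3: route key 72: smallest pos >= 72 is 86 -> NA
Op 4: route key 90: none >= 90, wrap to smallest pos 86 -> NA
Op 5: route key 81: smallest pos >= 81 is 86 -> NA
Op 6: add NB@38 -> ring=[38:NB,86:NA]
Final route key 71: smallest pos >= 71 is 86 -> NA

Answer: NA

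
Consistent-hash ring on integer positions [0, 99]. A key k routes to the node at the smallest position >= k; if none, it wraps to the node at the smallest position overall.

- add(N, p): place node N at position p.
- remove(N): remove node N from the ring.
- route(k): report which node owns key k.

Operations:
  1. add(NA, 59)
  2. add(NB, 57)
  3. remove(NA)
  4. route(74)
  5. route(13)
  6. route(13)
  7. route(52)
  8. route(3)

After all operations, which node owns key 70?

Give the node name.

Op 1: add NA@59 -> ring=[59:NA]
Op 2: add NB@57 -> ring=[57:NB,59:NA]
Op 3: remove NA -> ring=[57:NB]
Op 4: route key 74: none >= 74, wrap to smallest pos 57 -> NB
Op 5: route key 13: smallest pos >= 13 is 57 -> NB
Op 6: route key 13: smallest pos >= 13 is 57 -> NB
Op 7: route key 52: smallest pos >= 52 is 57 -> NB
Op 8: route key 3: smallest pos >= 3 is 57 -> NB
Final route key 70: none >= 70, wrap to smallest pos 57 -> NB

Answer: NB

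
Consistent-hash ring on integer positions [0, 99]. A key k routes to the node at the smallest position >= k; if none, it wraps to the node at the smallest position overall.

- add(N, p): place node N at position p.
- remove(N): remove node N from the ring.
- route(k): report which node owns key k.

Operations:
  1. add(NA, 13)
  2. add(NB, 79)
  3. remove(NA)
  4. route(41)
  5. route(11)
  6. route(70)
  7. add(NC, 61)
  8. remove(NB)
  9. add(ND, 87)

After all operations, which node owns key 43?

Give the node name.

Op 1: add NA@13 -> ring=[13:NA]
Op 2: add NB@79 -> ring=[13:NA,79:NB]
Op 3: remove NA -> ring=[79:NB]
Op 4: route key 41: smallest pos >= 41 is 79 -> NB
Op 5: route key 11: smallest pos >= 11 is 79 -> NB
Op 6: route key 70: smallest pos >= 70 is 79 -> NB
Op 7: add NC@61 -> ring=[61:NC,79:NB]
Op 8: remove NB -> ring=[61:NC]
Op 9: add ND@87 -> ring=[61:NC,87:ND]
Final route key 43: smallest pos >= 43 is 61 -> NC

Answer: NC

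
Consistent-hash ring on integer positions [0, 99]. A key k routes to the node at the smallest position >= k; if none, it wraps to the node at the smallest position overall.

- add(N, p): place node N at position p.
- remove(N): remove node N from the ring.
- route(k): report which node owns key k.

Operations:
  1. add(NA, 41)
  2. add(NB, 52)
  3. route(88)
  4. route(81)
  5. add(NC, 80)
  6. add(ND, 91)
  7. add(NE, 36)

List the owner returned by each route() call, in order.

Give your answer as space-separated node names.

Op 1: add NA@41 -> ring=[41:NA]
Op 2: add NB@52 -> ring=[41:NA,52:NB]
Op 3: route key 88: none >= 88, wrap to smallest pos 41 -> NA
Op 4: route key 81: none >= 81, wrap to smallest pos 41 -> NA
Op 5: add NC@80 -> ring=[41:NA,52:NB,80:NC]
Op 6: add ND@91 -> ring=[41:NA,52:NB,80:NC,91:ND]
Op 7: add NE@36 -> ring=[36:NE,41:NA,52:NB,80:NC,91:ND]

Answer: NA NA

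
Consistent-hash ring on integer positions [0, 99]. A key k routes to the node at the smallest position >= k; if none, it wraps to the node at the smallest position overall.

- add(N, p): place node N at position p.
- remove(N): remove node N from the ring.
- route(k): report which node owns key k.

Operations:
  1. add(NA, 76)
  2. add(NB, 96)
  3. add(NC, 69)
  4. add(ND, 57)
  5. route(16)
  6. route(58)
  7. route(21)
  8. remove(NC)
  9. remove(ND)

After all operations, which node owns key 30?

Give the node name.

Answer: NA

Derivation:
Op 1: add NA@76 -> ring=[76:NA]
Op 2: add NB@96 -> ring=[76:NA,96:NB]
Op 3: add NC@69 -> ring=[69:NC,76:NA,96:NB]
Op 4: add ND@57 -> ring=[57:ND,69:NC,76:NA,96:NB]
Op 5: route key 16: smallest pos >= 16 is 57 -> ND
Op 6: route key 58: smallest pos >= 58 is 69 -> NC
Op 7: route key 21: smallest pos >= 21 is 57 -> ND
Op 8: remove NC -> ring=[57:ND,76:NA,96:NB]
Op 9: remove ND -> ring=[76:NA,96:NB]
Final route key 30: smallest pos >= 30 is 76 -> NA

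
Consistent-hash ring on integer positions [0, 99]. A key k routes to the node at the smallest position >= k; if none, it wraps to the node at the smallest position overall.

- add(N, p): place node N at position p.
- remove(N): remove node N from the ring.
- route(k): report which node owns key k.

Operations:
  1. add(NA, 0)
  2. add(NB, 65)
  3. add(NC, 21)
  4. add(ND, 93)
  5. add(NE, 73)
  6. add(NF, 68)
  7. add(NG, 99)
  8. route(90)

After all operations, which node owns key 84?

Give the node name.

Answer: ND

Derivation:
Op 1: add NA@0 -> ring=[0:NA]
Op 2: add NB@65 -> ring=[0:NA,65:NB]
Op 3: add NC@21 -> ring=[0:NA,21:NC,65:NB]
Op 4: add ND@93 -> ring=[0:NA,21:NC,65:NB,93:ND]
Op 5: add NE@73 -> ring=[0:NA,21:NC,65:NB,73:NE,93:ND]
Op 6: add NF@68 -> ring=[0:NA,21:NC,65:NB,68:NF,73:NE,93:ND]
Op 7: add NG@99 -> ring=[0:NA,21:NC,65:NB,68:NF,73:NE,93:ND,99:NG]
Op 8: route key 90: smallest pos >= 90 is 93 -> ND
Final route key 84: smallest pos >= 84 is 93 -> ND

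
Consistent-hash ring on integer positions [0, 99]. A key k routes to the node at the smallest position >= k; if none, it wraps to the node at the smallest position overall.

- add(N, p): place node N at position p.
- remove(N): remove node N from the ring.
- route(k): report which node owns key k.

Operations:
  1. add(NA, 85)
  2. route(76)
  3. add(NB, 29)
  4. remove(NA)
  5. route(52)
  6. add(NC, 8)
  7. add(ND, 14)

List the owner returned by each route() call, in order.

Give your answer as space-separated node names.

Answer: NA NB

Derivation:
Op 1: add NA@85 -> ring=[85:NA]
Op 2: route key 76: smallest pos >= 76 is 85 -> NA
Op 3: add NB@29 -> ring=[29:NB,85:NA]
Op 4: remove NA -> ring=[29:NB]
Op 5: route key 52: none >= 52, wrap to smallest pos 29 -> NB
Op 6: add NC@8 -> ring=[8:NC,29:NB]
Op 7: add ND@14 -> ring=[8:NC,14:ND,29:NB]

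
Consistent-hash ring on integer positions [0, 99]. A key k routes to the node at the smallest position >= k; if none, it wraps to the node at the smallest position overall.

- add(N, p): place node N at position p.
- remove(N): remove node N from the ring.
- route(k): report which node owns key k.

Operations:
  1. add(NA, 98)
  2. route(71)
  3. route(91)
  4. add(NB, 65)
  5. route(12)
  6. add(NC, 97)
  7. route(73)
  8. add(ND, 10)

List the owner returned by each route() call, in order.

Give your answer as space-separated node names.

Op 1: add NA@98 -> ring=[98:NA]
Op 2: route key 71: smallest pos >= 71 is 98 -> NA
Op 3: route key 91: smallest pos >= 91 is 98 -> NA
Op 4: add NB@65 -> ring=[65:NB,98:NA]
Op 5: route key 12: smallest pos >= 12 is 65 -> NB
Op 6: add NC@97 -> ring=[65:NB,97:NC,98:NA]
Op 7: route key 73: smallest pos >= 73 is 97 -> NC
Op 8: add ND@10 -> ring=[10:ND,65:NB,97:NC,98:NA]

Answer: NA NA NB NC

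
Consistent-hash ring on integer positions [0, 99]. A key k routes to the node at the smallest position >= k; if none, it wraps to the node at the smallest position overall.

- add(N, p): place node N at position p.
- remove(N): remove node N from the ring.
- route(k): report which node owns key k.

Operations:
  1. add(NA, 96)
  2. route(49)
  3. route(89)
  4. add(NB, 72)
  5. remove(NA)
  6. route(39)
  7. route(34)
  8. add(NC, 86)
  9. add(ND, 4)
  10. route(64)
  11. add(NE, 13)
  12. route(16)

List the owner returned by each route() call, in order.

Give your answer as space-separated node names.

Answer: NA NA NB NB NB NB

Derivation:
Op 1: add NA@96 -> ring=[96:NA]
Op 2: route key 49: smallest pos >= 49 is 96 -> NA
Op 3: route key 89: smallest pos >= 89 is 96 -> NA
Op 4: add NB@72 -> ring=[72:NB,96:NA]
Op 5: remove NA -> ring=[72:NB]
Op 6: route key 39: smallest pos >= 39 is 72 -> NB
Op 7: route key 34: smallest pos >= 34 is 72 -> NB
Op 8: add NC@86 -> ring=[72:NB,86:NC]
Op 9: add ND@4 -> ring=[4:ND,72:NB,86:NC]
Op 10: route key 64: smallest pos >= 64 is 72 -> NB
Op 11: add NE@13 -> ring=[4:ND,13:NE,72:NB,86:NC]
Op 12: route key 16: smallest pos >= 16 is 72 -> NB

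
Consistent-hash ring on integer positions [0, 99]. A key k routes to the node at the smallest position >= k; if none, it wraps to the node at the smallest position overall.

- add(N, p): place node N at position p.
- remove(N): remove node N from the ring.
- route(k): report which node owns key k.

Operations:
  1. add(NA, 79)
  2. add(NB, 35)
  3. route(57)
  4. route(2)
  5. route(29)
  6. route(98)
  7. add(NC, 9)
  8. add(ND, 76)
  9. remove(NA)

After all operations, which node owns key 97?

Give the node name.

Op 1: add NA@79 -> ring=[79:NA]
Op 2: add NB@35 -> ring=[35:NB,79:NA]
Op 3: route key 57: smallest pos >= 57 is 79 -> NA
Op 4: route key 2: smallest pos >= 2 is 35 -> NB
Op 5: route key 29: smallest pos >= 29 is 35 -> NB
Op 6: route key 98: none >= 98, wrap to smallest pos 35 -> NB
Op 7: add NC@9 -> ring=[9:NC,35:NB,79:NA]
Op 8: add ND@76 -> ring=[9:NC,35:NB,76:ND,79:NA]
Op 9: remove NA -> ring=[9:NC,35:NB,76:ND]
Final route key 97: none >= 97, wrap to smallest pos 9 -> NC

Answer: NC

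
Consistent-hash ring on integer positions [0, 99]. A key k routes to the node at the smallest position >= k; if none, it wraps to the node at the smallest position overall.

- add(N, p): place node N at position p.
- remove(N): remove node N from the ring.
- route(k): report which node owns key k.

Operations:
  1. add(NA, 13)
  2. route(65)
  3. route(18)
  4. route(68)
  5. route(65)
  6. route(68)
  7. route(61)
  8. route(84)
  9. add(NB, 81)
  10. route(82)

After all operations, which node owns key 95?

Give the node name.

Op 1: add NA@13 -> ring=[13:NA]
Op 2: route key 65: none >= 65, wrap to smallest pos 13 -> NA
Op 3: route key 18: none >= 18, wrap to smallest pos 13 -> NA
Op 4: route key 68: none >= 68, wrap to smallest pos 13 -> NA
Op 5: route key 65: none >= 65, wrap to smallest pos 13 -> NA
Op 6: route key 68: none >= 68, wrap to smallest pos 13 -> NA
Op 7: route key 61: none >= 61, wrap to smallest pos 13 -> NA
Op 8: route key 84: none >= 84, wrap to smallest pos 13 -> NA
Op 9: add NB@81 -> ring=[13:NA,81:NB]
Op 10: route key 82: none >= 82, wrap to smallest pos 13 -> NA
Final route key 95: none >= 95, wrap to smallest pos 13 -> NA

Answer: NA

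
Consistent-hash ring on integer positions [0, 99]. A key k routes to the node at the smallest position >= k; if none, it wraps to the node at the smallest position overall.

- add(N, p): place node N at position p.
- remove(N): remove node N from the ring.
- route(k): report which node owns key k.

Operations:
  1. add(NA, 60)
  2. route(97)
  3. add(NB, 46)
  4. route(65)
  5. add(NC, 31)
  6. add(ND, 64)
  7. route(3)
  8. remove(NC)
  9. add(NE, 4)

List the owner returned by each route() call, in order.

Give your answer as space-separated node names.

Op 1: add NA@60 -> ring=[60:NA]
Op 2: route key 97: none >= 97, wrap to smallest pos 60 -> NA
Op 3: add NB@46 -> ring=[46:NB,60:NA]
Op 4: route key 65: none >= 65, wrap to smallest pos 46 -> NB
Op 5: add NC@31 -> ring=[31:NC,46:NB,60:NA]
Op 6: add ND@64 -> ring=[31:NC,46:NB,60:NA,64:ND]
Op 7: route key 3: smallest pos >= 3 is 31 -> NC
Op 8: remove NC -> ring=[46:NB,60:NA,64:ND]
Op 9: add NE@4 -> ring=[4:NE,46:NB,60:NA,64:ND]

Answer: NA NB NC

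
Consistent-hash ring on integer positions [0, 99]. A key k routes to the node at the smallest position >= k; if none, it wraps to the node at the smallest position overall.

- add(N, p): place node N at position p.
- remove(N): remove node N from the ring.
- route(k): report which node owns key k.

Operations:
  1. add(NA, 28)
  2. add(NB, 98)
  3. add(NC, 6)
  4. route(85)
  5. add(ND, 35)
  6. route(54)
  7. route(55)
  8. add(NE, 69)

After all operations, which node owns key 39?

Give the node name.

Answer: NE

Derivation:
Op 1: add NA@28 -> ring=[28:NA]
Op 2: add NB@98 -> ring=[28:NA,98:NB]
Op 3: add NC@6 -> ring=[6:NC,28:NA,98:NB]
Op 4: route key 85: smallest pos >= 85 is 98 -> NB
Op 5: add ND@35 -> ring=[6:NC,28:NA,35:ND,98:NB]
Op 6: route key 54: smallest pos >= 54 is 98 -> NB
Op 7: route key 55: smallest pos >= 55 is 98 -> NB
Op 8: add NE@69 -> ring=[6:NC,28:NA,35:ND,69:NE,98:NB]
Final route key 39: smallest pos >= 39 is 69 -> NE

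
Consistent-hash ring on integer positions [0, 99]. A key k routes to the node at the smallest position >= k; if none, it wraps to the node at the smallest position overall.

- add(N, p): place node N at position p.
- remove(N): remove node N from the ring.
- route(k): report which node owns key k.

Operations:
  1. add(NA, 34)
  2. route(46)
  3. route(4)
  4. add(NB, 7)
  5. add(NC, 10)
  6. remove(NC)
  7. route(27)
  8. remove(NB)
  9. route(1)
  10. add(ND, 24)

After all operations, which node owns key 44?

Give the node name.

Answer: ND

Derivation:
Op 1: add NA@34 -> ring=[34:NA]
Op 2: route key 46: none >= 46, wrap to smallest pos 34 -> NA
Op 3: route key 4: smallest pos >= 4 is 34 -> NA
Op 4: add NB@7 -> ring=[7:NB,34:NA]
Op 5: add NC@10 -> ring=[7:NB,10:NC,34:NA]
Op 6: remove NC -> ring=[7:NB,34:NA]
Op 7: route key 27: smallest pos >= 27 is 34 -> NA
Op 8: remove NB -> ring=[34:NA]
Op 9: route key 1: smallest pos >= 1 is 34 -> NA
Op 10: add ND@24 -> ring=[24:ND,34:NA]
Final route key 44: none >= 44, wrap to smallest pos 24 -> ND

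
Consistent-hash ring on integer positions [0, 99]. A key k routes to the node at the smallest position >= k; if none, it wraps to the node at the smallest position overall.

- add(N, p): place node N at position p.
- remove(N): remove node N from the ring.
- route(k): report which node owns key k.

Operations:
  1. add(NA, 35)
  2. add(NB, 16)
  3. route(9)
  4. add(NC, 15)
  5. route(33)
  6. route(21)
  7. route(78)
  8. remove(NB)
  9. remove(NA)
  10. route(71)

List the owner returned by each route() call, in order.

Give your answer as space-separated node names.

Answer: NB NA NA NC NC

Derivation:
Op 1: add NA@35 -> ring=[35:NA]
Op 2: add NB@16 -> ring=[16:NB,35:NA]
Op 3: route key 9: smallest pos >= 9 is 16 -> NB
Op 4: add NC@15 -> ring=[15:NC,16:NB,35:NA]
Op 5: route key 33: smallest pos >= 33 is 35 -> NA
Op 6: route key 21: smallest pos >= 21 is 35 -> NA
Op 7: route key 78: none >= 78, wrap to smallest pos 15 -> NC
Op 8: remove NB -> ring=[15:NC,35:NA]
Op 9: remove NA -> ring=[15:NC]
Op 10: route key 71: none >= 71, wrap to smallest pos 15 -> NC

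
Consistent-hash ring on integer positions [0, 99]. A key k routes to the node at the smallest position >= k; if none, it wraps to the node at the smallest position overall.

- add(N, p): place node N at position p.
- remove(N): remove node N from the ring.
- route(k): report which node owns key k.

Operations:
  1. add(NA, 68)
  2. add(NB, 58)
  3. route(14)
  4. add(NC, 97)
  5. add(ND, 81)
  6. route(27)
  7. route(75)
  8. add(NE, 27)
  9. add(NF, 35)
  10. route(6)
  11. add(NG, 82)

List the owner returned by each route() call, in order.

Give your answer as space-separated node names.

Op 1: add NA@68 -> ring=[68:NA]
Op 2: add NB@58 -> ring=[58:NB,68:NA]
Op 3: route key 14: smallest pos >= 14 is 58 -> NB
Op 4: add NC@97 -> ring=[58:NB,68:NA,97:NC]
Op 5: add ND@81 -> ring=[58:NB,68:NA,81:ND,97:NC]
Op 6: route key 27: smallest pos >= 27 is 58 -> NB
Op 7: route key 75: smallest pos >= 75 is 81 -> ND
Op 8: add NE@27 -> ring=[27:NE,58:NB,68:NA,81:ND,97:NC]
Op 9: add NF@35 -> ring=[27:NE,35:NF,58:NB,68:NA,81:ND,97:NC]
Op 10: route key 6: smallest pos >= 6 is 27 -> NE
Op 11: add NG@82 -> ring=[27:NE,35:NF,58:NB,68:NA,81:ND,82:NG,97:NC]

Answer: NB NB ND NE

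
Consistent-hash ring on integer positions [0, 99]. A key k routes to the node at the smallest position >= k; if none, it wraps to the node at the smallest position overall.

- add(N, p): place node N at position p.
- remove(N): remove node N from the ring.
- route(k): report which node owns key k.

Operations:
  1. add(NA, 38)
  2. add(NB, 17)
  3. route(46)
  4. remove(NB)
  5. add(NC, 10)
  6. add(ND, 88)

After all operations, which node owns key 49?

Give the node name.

Op 1: add NA@38 -> ring=[38:NA]
Op 2: add NB@17 -> ring=[17:NB,38:NA]
Op 3: route key 46: none >= 46, wrap to smallest pos 17 -> NB
Op 4: remove NB -> ring=[38:NA]
Op 5: add NC@10 -> ring=[10:NC,38:NA]
Op 6: add ND@88 -> ring=[10:NC,38:NA,88:ND]
Final route key 49: smallest pos >= 49 is 88 -> ND

Answer: ND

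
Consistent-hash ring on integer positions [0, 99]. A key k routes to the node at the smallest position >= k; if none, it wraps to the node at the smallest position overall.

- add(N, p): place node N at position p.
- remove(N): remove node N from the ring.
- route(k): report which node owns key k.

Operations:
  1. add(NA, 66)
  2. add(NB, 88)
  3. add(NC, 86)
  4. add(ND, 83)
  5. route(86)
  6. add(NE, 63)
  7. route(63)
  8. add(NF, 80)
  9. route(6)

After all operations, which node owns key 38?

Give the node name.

Op 1: add NA@66 -> ring=[66:NA]
Op 2: add NB@88 -> ring=[66:NA,88:NB]
Op 3: add NC@86 -> ring=[66:NA,86:NC,88:NB]
Op 4: add ND@83 -> ring=[66:NA,83:ND,86:NC,88:NB]
Op 5: route key 86: smallest pos >= 86 is 86 -> NC
Op 6: add NE@63 -> ring=[63:NE,66:NA,83:ND,86:NC,88:NB]
Op 7: route key 63: smallest pos >= 63 is 63 -> NE
Op 8: add NF@80 -> ring=[63:NE,66:NA,80:NF,83:ND,86:NC,88:NB]
Op 9: route key 6: smallest pos >= 6 is 63 -> NE
Final route key 38: smallest pos >= 38 is 63 -> NE

Answer: NE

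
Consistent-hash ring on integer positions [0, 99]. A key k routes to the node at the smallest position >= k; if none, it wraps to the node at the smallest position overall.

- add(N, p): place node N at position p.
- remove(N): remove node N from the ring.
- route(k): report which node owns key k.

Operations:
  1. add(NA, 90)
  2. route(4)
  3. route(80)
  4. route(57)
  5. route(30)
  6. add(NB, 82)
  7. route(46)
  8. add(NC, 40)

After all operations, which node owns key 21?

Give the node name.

Op 1: add NA@90 -> ring=[90:NA]
Op 2: route key 4: smallest pos >= 4 is 90 -> NA
Op 3: route key 80: smallest pos >= 80 is 90 -> NA
Op 4: route key 57: smallest pos >= 57 is 90 -> NA
Op 5: route key 30: smallest pos >= 30 is 90 -> NA
Op 6: add NB@82 -> ring=[82:NB,90:NA]
Op 7: route key 46: smallest pos >= 46 is 82 -> NB
Op 8: add NC@40 -> ring=[40:NC,82:NB,90:NA]
Final route key 21: smallest pos >= 21 is 40 -> NC

Answer: NC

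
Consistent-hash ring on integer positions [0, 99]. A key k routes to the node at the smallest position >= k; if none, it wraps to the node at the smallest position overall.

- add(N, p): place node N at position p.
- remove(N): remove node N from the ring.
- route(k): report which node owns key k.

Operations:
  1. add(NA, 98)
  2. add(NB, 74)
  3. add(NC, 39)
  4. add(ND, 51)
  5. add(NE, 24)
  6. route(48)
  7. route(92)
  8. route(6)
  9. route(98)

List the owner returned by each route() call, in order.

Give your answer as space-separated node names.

Op 1: add NA@98 -> ring=[98:NA]
Op 2: add NB@74 -> ring=[74:NB,98:NA]
Op 3: add NC@39 -> ring=[39:NC,74:NB,98:NA]
Op 4: add ND@51 -> ring=[39:NC,51:ND,74:NB,98:NA]
Op 5: add NE@24 -> ring=[24:NE,39:NC,51:ND,74:NB,98:NA]
Op 6: route key 48: smallest pos >= 48 is 51 -> ND
Op 7: route key 92: smallest pos >= 92 is 98 -> NA
Op 8: route key 6: smallest pos >= 6 is 24 -> NE
Op 9: route key 98: smallest pos >= 98 is 98 -> NA

Answer: ND NA NE NA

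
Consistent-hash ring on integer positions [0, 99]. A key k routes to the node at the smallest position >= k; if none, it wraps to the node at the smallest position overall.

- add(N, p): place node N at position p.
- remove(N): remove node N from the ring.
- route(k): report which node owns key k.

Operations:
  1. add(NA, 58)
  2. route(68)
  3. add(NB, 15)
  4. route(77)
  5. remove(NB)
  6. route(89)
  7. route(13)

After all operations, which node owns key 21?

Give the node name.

Answer: NA

Derivation:
Op 1: add NA@58 -> ring=[58:NA]
Op 2: route key 68: none >= 68, wrap to smallest pos 58 -> NA
Op 3: add NB@15 -> ring=[15:NB,58:NA]
Op 4: route key 77: none >= 77, wrap to smallest pos 15 -> NB
Op 5: remove NB -> ring=[58:NA]
Op 6: route key 89: none >= 89, wrap to smallest pos 58 -> NA
Op 7: route key 13: smallest pos >= 13 is 58 -> NA
Final route key 21: smallest pos >= 21 is 58 -> NA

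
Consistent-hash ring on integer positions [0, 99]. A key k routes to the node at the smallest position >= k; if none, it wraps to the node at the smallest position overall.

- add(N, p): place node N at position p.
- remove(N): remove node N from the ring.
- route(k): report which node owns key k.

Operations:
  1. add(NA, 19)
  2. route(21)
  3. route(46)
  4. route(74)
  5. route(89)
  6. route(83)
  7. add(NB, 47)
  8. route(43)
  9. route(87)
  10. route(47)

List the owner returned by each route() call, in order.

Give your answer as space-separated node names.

Answer: NA NA NA NA NA NB NA NB

Derivation:
Op 1: add NA@19 -> ring=[19:NA]
Op 2: route key 21: none >= 21, wrap to smallest pos 19 -> NA
Op 3: route key 46: none >= 46, wrap to smallest pos 19 -> NA
Op 4: route key 74: none >= 74, wrap to smallest pos 19 -> NA
Op 5: route key 89: none >= 89, wrap to smallest pos 19 -> NA
Op 6: route key 83: none >= 83, wrap to smallest pos 19 -> NA
Op 7: add NB@47 -> ring=[19:NA,47:NB]
Op 8: route key 43: smallest pos >= 43 is 47 -> NB
Op 9: route key 87: none >= 87, wrap to smallest pos 19 -> NA
Op 10: route key 47: smallest pos >= 47 is 47 -> NB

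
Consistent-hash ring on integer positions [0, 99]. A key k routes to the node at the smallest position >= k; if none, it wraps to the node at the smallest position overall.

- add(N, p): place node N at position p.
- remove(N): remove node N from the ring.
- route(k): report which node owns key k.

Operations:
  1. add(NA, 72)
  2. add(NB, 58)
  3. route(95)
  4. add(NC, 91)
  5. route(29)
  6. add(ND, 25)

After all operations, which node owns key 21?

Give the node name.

Answer: ND

Derivation:
Op 1: add NA@72 -> ring=[72:NA]
Op 2: add NB@58 -> ring=[58:NB,72:NA]
Op 3: route key 95: none >= 95, wrap to smallest pos 58 -> NB
Op 4: add NC@91 -> ring=[58:NB,72:NA,91:NC]
Op 5: route key 29: smallest pos >= 29 is 58 -> NB
Op 6: add ND@25 -> ring=[25:ND,58:NB,72:NA,91:NC]
Final route key 21: smallest pos >= 21 is 25 -> ND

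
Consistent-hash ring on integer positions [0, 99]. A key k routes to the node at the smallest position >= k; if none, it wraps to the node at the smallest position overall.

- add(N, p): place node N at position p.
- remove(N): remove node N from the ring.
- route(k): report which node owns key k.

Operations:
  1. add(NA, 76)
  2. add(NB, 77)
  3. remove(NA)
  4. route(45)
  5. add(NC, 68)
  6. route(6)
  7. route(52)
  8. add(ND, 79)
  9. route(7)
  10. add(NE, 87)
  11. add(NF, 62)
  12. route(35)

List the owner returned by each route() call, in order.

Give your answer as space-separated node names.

Op 1: add NA@76 -> ring=[76:NA]
Op 2: add NB@77 -> ring=[76:NA,77:NB]
Op 3: remove NA -> ring=[77:NB]
Op 4: route key 45: smallest pos >= 45 is 77 -> NB
Op 5: add NC@68 -> ring=[68:NC,77:NB]
Op 6: route key 6: smallest pos >= 6 is 68 -> NC
Op 7: route key 52: smallest pos >= 52 is 68 -> NC
Op 8: add ND@79 -> ring=[68:NC,77:NB,79:ND]
Op 9: route key 7: smallest pos >= 7 is 68 -> NC
Op 10: add NE@87 -> ring=[68:NC,77:NB,79:ND,87:NE]
Op 11: add NF@62 -> ring=[62:NF,68:NC,77:NB,79:ND,87:NE]
Op 12: route key 35: smallest pos >= 35 is 62 -> NF

Answer: NB NC NC NC NF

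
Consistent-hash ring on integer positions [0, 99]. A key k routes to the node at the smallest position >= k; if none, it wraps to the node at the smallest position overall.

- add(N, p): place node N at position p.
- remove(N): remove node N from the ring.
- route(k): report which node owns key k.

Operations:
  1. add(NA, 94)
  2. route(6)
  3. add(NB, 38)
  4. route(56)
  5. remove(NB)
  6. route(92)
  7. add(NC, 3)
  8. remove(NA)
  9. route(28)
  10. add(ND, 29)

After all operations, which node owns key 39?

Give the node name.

Op 1: add NA@94 -> ring=[94:NA]
Op 2: route key 6: smallest pos >= 6 is 94 -> NA
Op 3: add NB@38 -> ring=[38:NB,94:NA]
Op 4: route key 56: smallest pos >= 56 is 94 -> NA
Op 5: remove NB -> ring=[94:NA]
Op 6: route key 92: smallest pos >= 92 is 94 -> NA
Op 7: add NC@3 -> ring=[3:NC,94:NA]
Op 8: remove NA -> ring=[3:NC]
Op 9: route key 28: none >= 28, wrap to smallest pos 3 -> NC
Op 10: add ND@29 -> ring=[3:NC,29:ND]
Final route key 39: none >= 39, wrap to smallest pos 3 -> NC

Answer: NC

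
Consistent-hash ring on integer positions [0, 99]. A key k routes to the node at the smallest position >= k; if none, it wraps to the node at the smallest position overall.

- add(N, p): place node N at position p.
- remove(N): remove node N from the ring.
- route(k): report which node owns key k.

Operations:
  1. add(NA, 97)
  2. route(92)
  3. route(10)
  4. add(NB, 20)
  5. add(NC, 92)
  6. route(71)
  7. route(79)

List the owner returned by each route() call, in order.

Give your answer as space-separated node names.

Answer: NA NA NC NC

Derivation:
Op 1: add NA@97 -> ring=[97:NA]
Op 2: route key 92: smallest pos >= 92 is 97 -> NA
Op 3: route key 10: smallest pos >= 10 is 97 -> NA
Op 4: add NB@20 -> ring=[20:NB,97:NA]
Op 5: add NC@92 -> ring=[20:NB,92:NC,97:NA]
Op 6: route key 71: smallest pos >= 71 is 92 -> NC
Op 7: route key 79: smallest pos >= 79 is 92 -> NC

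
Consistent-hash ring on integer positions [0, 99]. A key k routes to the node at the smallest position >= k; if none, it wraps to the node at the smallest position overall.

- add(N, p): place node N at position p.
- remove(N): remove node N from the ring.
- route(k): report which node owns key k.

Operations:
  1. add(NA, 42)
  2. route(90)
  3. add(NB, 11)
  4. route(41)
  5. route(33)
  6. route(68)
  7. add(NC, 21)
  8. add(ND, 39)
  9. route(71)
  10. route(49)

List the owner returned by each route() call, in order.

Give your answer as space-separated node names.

Answer: NA NA NA NB NB NB

Derivation:
Op 1: add NA@42 -> ring=[42:NA]
Op 2: route key 90: none >= 90, wrap to smallest pos 42 -> NA
Op 3: add NB@11 -> ring=[11:NB,42:NA]
Op 4: route key 41: smallest pos >= 41 is 42 -> NA
Op 5: route key 33: smallest pos >= 33 is 42 -> NA
Op 6: route key 68: none >= 68, wrap to smallest pos 11 -> NB
Op 7: add NC@21 -> ring=[11:NB,21:NC,42:NA]
Op 8: add ND@39 -> ring=[11:NB,21:NC,39:ND,42:NA]
Op 9: route key 71: none >= 71, wrap to smallest pos 11 -> NB
Op 10: route key 49: none >= 49, wrap to smallest pos 11 -> NB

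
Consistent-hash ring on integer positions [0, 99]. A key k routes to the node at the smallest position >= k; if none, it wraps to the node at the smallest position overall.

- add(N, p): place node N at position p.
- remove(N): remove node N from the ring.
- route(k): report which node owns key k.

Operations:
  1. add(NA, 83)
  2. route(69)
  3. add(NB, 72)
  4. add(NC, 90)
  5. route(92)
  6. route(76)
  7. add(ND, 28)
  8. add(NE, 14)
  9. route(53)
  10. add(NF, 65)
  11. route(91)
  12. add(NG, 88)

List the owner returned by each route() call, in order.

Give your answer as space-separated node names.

Op 1: add NA@83 -> ring=[83:NA]
Op 2: route key 69: smallest pos >= 69 is 83 -> NA
Op 3: add NB@72 -> ring=[72:NB,83:NA]
Op 4: add NC@90 -> ring=[72:NB,83:NA,90:NC]
Op 5: route key 92: none >= 92, wrap to smallest pos 72 -> NB
Op 6: route key 76: smallest pos >= 76 is 83 -> NA
Op 7: add ND@28 -> ring=[28:ND,72:NB,83:NA,90:NC]
Op 8: add NE@14 -> ring=[14:NE,28:ND,72:NB,83:NA,90:NC]
Op 9: route key 53: smallest pos >= 53 is 72 -> NB
Op 10: add NF@65 -> ring=[14:NE,28:ND,65:NF,72:NB,83:NA,90:NC]
Op 11: route key 91: none >= 91, wrap to smallest pos 14 -> NE
Op 12: add NG@88 -> ring=[14:NE,28:ND,65:NF,72:NB,83:NA,88:NG,90:NC]

Answer: NA NB NA NB NE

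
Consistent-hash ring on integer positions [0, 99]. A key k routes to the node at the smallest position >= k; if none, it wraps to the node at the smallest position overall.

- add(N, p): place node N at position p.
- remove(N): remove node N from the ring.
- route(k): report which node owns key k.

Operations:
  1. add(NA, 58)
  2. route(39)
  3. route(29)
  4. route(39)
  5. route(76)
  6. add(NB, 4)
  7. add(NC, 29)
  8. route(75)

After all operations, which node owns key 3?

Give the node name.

Answer: NB

Derivation:
Op 1: add NA@58 -> ring=[58:NA]
Op 2: route key 39: smallest pos >= 39 is 58 -> NA
Op 3: route key 29: smallest pos >= 29 is 58 -> NA
Op 4: route key 39: smallest pos >= 39 is 58 -> NA
Op 5: route key 76: none >= 76, wrap to smallest pos 58 -> NA
Op 6: add NB@4 -> ring=[4:NB,58:NA]
Op 7: add NC@29 -> ring=[4:NB,29:NC,58:NA]
Op 8: route key 75: none >= 75, wrap to smallest pos 4 -> NB
Final route key 3: smallest pos >= 3 is 4 -> NB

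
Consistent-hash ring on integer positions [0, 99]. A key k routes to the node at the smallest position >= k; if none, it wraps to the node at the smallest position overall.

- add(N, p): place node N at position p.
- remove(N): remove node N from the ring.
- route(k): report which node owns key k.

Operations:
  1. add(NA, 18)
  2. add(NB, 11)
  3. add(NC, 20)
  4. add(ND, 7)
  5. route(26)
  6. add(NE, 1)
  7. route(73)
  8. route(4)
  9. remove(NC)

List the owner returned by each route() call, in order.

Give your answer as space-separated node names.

Op 1: add NA@18 -> ring=[18:NA]
Op 2: add NB@11 -> ring=[11:NB,18:NA]
Op 3: add NC@20 -> ring=[11:NB,18:NA,20:NC]
Op 4: add ND@7 -> ring=[7:ND,11:NB,18:NA,20:NC]
Op 5: route key 26: none >= 26, wrap to smallest pos 7 -> ND
Op 6: add NE@1 -> ring=[1:NE,7:ND,11:NB,18:NA,20:NC]
Op 7: route key 73: none >= 73, wrap to smallest pos 1 -> NE
Op 8: route key 4: smallest pos >= 4 is 7 -> ND
Op 9: remove NC -> ring=[1:NE,7:ND,11:NB,18:NA]

Answer: ND NE ND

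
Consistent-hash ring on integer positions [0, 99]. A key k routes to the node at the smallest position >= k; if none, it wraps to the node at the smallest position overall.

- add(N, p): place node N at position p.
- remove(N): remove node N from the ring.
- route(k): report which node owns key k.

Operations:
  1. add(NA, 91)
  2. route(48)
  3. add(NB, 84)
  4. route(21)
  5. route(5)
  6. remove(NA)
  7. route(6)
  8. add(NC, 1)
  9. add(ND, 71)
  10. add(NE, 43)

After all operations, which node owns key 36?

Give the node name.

Answer: NE

Derivation:
Op 1: add NA@91 -> ring=[91:NA]
Op 2: route key 48: smallest pos >= 48 is 91 -> NA
Op 3: add NB@84 -> ring=[84:NB,91:NA]
Op 4: route key 21: smallest pos >= 21 is 84 -> NB
Op 5: route key 5: smallest pos >= 5 is 84 -> NB
Op 6: remove NA -> ring=[84:NB]
Op 7: route key 6: smallest pos >= 6 is 84 -> NB
Op 8: add NC@1 -> ring=[1:NC,84:NB]
Op 9: add ND@71 -> ring=[1:NC,71:ND,84:NB]
Op 10: add NE@43 -> ring=[1:NC,43:NE,71:ND,84:NB]
Final route key 36: smallest pos >= 36 is 43 -> NE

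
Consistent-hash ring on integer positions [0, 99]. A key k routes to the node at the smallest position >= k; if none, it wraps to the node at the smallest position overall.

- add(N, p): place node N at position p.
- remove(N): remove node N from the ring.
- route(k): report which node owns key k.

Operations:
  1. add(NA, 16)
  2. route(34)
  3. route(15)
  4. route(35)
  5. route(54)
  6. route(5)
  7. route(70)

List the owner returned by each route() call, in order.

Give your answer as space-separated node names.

Answer: NA NA NA NA NA NA

Derivation:
Op 1: add NA@16 -> ring=[16:NA]
Op 2: route key 34: none >= 34, wrap to smallest pos 16 -> NA
Op 3: route key 15: smallest pos >= 15 is 16 -> NA
Op 4: route key 35: none >= 35, wrap to smallest pos 16 -> NA
Op 5: route key 54: none >= 54, wrap to smallest pos 16 -> NA
Op 6: route key 5: smallest pos >= 5 is 16 -> NA
Op 7: route key 70: none >= 70, wrap to smallest pos 16 -> NA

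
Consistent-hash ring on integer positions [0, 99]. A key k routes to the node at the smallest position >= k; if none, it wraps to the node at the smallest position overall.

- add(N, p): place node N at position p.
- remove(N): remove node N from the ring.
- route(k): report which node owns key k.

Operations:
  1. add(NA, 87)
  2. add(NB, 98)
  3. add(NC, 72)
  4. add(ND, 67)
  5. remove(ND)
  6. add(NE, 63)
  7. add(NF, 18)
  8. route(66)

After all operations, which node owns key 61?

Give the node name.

Op 1: add NA@87 -> ring=[87:NA]
Op 2: add NB@98 -> ring=[87:NA,98:NB]
Op 3: add NC@72 -> ring=[72:NC,87:NA,98:NB]
Op 4: add ND@67 -> ring=[67:ND,72:NC,87:NA,98:NB]
Op 5: remove ND -> ring=[72:NC,87:NA,98:NB]
Op 6: add NE@63 -> ring=[63:NE,72:NC,87:NA,98:NB]
Op 7: add NF@18 -> ring=[18:NF,63:NE,72:NC,87:NA,98:NB]
Op 8: route key 66: smallest pos >= 66 is 72 -> NC
Final route key 61: smallest pos >= 61 is 63 -> NE

Answer: NE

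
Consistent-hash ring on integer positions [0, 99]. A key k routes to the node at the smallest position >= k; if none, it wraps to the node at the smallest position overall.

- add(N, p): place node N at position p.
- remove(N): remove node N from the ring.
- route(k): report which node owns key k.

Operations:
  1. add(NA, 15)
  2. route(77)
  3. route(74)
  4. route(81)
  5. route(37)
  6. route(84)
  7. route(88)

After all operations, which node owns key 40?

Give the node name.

Answer: NA

Derivation:
Op 1: add NA@15 -> ring=[15:NA]
Op 2: route key 77: none >= 77, wrap to smallest pos 15 -> NA
Op 3: route key 74: none >= 74, wrap to smallest pos 15 -> NA
Op 4: route key 81: none >= 81, wrap to smallest pos 15 -> NA
Op 5: route key 37: none >= 37, wrap to smallest pos 15 -> NA
Op 6: route key 84: none >= 84, wrap to smallest pos 15 -> NA
Op 7: route key 88: none >= 88, wrap to smallest pos 15 -> NA
Final route key 40: none >= 40, wrap to smallest pos 15 -> NA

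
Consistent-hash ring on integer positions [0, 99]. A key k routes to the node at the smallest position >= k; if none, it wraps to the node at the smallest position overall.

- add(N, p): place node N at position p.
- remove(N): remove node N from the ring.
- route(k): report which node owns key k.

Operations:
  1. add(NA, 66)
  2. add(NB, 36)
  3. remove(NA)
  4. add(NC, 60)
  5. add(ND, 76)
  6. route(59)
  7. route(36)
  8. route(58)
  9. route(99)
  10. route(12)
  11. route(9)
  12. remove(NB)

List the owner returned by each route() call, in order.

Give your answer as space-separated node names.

Answer: NC NB NC NB NB NB

Derivation:
Op 1: add NA@66 -> ring=[66:NA]
Op 2: add NB@36 -> ring=[36:NB,66:NA]
Op 3: remove NA -> ring=[36:NB]
Op 4: add NC@60 -> ring=[36:NB,60:NC]
Op 5: add ND@76 -> ring=[36:NB,60:NC,76:ND]
Op 6: route key 59: smallest pos >= 59 is 60 -> NC
Op 7: route key 36: smallest pos >= 36 is 36 -> NB
Op 8: route key 58: smallest pos >= 58 is 60 -> NC
Op 9: route key 99: none >= 99, wrap to smallest pos 36 -> NB
Op 10: route key 12: smallest pos >= 12 is 36 -> NB
Op 11: route key 9: smallest pos >= 9 is 36 -> NB
Op 12: remove NB -> ring=[60:NC,76:ND]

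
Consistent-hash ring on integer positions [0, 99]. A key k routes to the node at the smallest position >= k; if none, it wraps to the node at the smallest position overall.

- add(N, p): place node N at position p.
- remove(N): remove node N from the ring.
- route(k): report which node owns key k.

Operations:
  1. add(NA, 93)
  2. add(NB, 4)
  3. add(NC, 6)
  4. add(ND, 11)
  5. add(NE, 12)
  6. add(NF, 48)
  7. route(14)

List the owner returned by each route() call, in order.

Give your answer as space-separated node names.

Answer: NF

Derivation:
Op 1: add NA@93 -> ring=[93:NA]
Op 2: add NB@4 -> ring=[4:NB,93:NA]
Op 3: add NC@6 -> ring=[4:NB,6:NC,93:NA]
Op 4: add ND@11 -> ring=[4:NB,6:NC,11:ND,93:NA]
Op 5: add NE@12 -> ring=[4:NB,6:NC,11:ND,12:NE,93:NA]
Op 6: add NF@48 -> ring=[4:NB,6:NC,11:ND,12:NE,48:NF,93:NA]
Op 7: route key 14: smallest pos >= 14 is 48 -> NF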